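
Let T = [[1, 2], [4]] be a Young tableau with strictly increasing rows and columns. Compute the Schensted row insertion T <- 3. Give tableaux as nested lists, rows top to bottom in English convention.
3 is larger than every entry of row 1, so it is appended to row 1. The new tableau is [[1, 2, 3], [4]].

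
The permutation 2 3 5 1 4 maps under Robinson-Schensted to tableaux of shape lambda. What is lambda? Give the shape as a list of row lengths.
Row-insert each entry into an empty tableau.

After inserting 2: P = [[2]].
After inserting 3: P = [[2, 3]].
After inserting 5: P = [[2, 3, 5]].
After inserting 1: P = [[1, 3, 5], [2]].
After inserting 4: P = [[1, 3, 4], [2, 5]].

The final insertion tableau P = [[1, 3, 4], [2, 5]] has shape [3, 2].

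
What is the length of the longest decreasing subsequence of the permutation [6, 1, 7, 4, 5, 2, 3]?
3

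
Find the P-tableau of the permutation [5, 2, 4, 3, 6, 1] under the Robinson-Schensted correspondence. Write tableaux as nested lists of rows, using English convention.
P = [[1, 3, 6], [2], [4], [5]]

After inserting 5: P = [[5]].
After inserting 2: P = [[2], [5]].
After inserting 4: P = [[2, 4], [5]].
After inserting 3: P = [[2, 3], [4], [5]].
After inserting 6: P = [[2, 3, 6], [4], [5]].
After inserting 1: P = [[1, 3, 6], [2], [4], [5]].

So P = [[1, 3, 6], [2], [4], [5]].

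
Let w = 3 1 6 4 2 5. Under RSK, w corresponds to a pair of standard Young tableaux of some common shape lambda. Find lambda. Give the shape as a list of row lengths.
Row-insert each entry into an empty tableau.

After inserting 3: P = [[3]].
After inserting 1: P = [[1], [3]].
After inserting 6: P = [[1, 6], [3]].
After inserting 4: P = [[1, 4], [3, 6]].
After inserting 2: P = [[1, 2], [3, 4], [6]].
After inserting 5: P = [[1, 2, 5], [3, 4], [6]].

The final insertion tableau P = [[1, 2, 5], [3, 4], [6]] has shape [3, 2, 1].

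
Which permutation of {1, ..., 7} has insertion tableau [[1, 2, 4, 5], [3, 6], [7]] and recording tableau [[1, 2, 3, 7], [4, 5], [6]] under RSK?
Reverse the RSK construction: for i from n down to 1, find the cell of Q containing i, remove the entry at that cell from P, and reverse-bump it up through P; the value ejected from row 1 is w(i).

Step i=7: Q has 7 at row 1, column 4; remove that cell from P, ejecting 5. So w(7) = 5. P is now [[1, 2, 4], [3, 6], [7]].
Step i=6: Q has 6 at row 3, column 1; remove 7 from row 3 of P and reverse-bump: 7 enters row 2 and ejects 6; 6 enters row 1 and ejects 4. So w(6) = 4. P is now [[1, 2, 6], [3, 7]].
Step i=5: Q has 5 at row 2, column 2; remove 7 from row 2 of P and reverse-bump: 7 enters row 1 and ejects 6. So w(5) = 6. P is now [[1, 2, 7], [3]].
Step i=4: Q has 4 at row 2, column 1; remove 3 from row 2 of P and reverse-bump: 3 enters row 1 and ejects 2. So w(4) = 2. P is now [[1, 3, 7]].
Step i=3: Q has 3 at row 1, column 3; remove that cell from P, ejecting 7. So w(3) = 7. P is now [[1, 3]].
Step i=2: Q has 2 at row 1, column 2; remove that cell from P, ejecting 3. So w(2) = 3. P is now [[1]].
Step i=1: Q has 1 at row 1, column 1; remove that cell from P, ejecting 1. So w(1) = 1. P is now [].

So w = 1 3 7 2 6 4 5.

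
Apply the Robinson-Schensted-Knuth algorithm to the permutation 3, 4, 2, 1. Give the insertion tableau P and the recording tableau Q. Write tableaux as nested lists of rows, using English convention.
Insert each entry of the permutation into P by Schensted row insertion, recording in Q the position of each new cell.

Insert 3: appended to row 1. P = [[3]].
Insert 4: appended to row 1. P = [[3, 4]].
Insert 2: 2 bumps 3 from row 1; 3 starts row 2. P = [[2, 4], [3]].
Insert 1: 1 bumps 2 from row 1; 2 bumps 3 from row 2; 3 starts row 3. P = [[1, 4], [2], [3]].

So P = [[1, 4], [2], [3]], Q = [[1, 2], [3], [4]].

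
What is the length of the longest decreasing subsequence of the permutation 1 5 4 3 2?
4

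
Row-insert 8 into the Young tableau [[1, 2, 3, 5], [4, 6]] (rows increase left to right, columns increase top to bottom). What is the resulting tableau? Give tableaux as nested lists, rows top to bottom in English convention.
8 is larger than every entry of row 1, so it is appended to row 1. The new tableau is [[1, 2, 3, 5, 8], [4, 6]].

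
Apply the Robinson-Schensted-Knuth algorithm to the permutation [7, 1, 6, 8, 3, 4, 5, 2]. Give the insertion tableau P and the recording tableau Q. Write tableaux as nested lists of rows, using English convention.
P = [[1, 2, 4, 5], [3, 8], [6], [7]], Q = [[1, 3, 4, 7], [2, 6], [5], [8]]

Insert each entry of the permutation into P by Schensted row insertion, recording in Q the position of each new cell.

Insert 7: appended to row 1. P = [[7]].
Insert 1: 1 bumps 7 from row 1; 7 starts row 2. P = [[1], [7]].
Insert 6: appended to row 1. P = [[1, 6], [7]].
Insert 8: appended to row 1. P = [[1, 6, 8], [7]].
Insert 3: 3 bumps 6 from row 1; 6 bumps 7 from row 2; 7 starts row 3. P = [[1, 3, 8], [6], [7]].
Insert 4: 4 bumps 8 from row 1; 8 appends to row 2. P = [[1, 3, 4], [6, 8], [7]].
Insert 5: appended to row 1. P = [[1, 3, 4, 5], [6, 8], [7]].
Insert 2: 2 bumps 3 from row 1; 3 bumps 6 from row 2; 6 bumps 7 from row 3; 7 starts row 4. P = [[1, 2, 4, 5], [3, 8], [6], [7]].

So P = [[1, 2, 4, 5], [3, 8], [6], [7]], Q = [[1, 3, 4, 7], [2, 6], [5], [8]].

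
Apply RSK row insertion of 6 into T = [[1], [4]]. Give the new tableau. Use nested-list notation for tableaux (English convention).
6 is larger than every entry of row 1, so it is appended to row 1. The new tableau is [[1, 6], [4]].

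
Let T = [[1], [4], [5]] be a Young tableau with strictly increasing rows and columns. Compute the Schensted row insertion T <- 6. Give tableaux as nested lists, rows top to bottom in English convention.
6 is larger than every entry of row 1, so it is appended to row 1. The new tableau is [[1, 6], [4], [5]].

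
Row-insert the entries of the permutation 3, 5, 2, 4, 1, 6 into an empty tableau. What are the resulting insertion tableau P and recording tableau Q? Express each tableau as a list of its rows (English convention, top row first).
P = [[1, 4, 6], [2, 5], [3]], Q = [[1, 2, 6], [3, 4], [5]]

Insert each entry of the permutation into P by Schensted row insertion, recording in Q the position of each new cell.

Insert 3: appended to row 1. P = [[3]], Q = [[1]].
Insert 5: appended to row 1. P = [[3, 5]], Q = [[1, 2]].
Insert 2: 2 bumps 3 from row 1; 3 starts row 2. P = [[2, 5], [3]], Q = [[1, 2], [3]].
Insert 4: 4 bumps 5 from row 1; 5 appends to row 2. P = [[2, 4], [3, 5]], Q = [[1, 2], [3, 4]].
Insert 1: 1 bumps 2 from row 1; 2 bumps 3 from row 2; 3 starts row 3. P = [[1, 4], [2, 5], [3]], Q = [[1, 2], [3, 4], [5]].
Insert 6: appended to row 1. P = [[1, 4, 6], [2, 5], [3]], Q = [[1, 2, 6], [3, 4], [5]].

So P = [[1, 4, 6], [2, 5], [3]], Q = [[1, 2, 6], [3, 4], [5]].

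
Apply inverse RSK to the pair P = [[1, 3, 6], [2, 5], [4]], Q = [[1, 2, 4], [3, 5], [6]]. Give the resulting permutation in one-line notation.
4 5 2 6 3 1

Reverse the RSK construction: for i from n down to 1, find the cell of Q containing i, remove the entry at that cell from P, and reverse-bump it up through P; the value ejected from row 1 is w(i).

Step i=6: Q has 6 at row 3, column 1; remove 4 from row 3 of P and reverse-bump: 4 enters row 2 and ejects 2; 2 enters row 1 and ejects 1. So w(6) = 1. P is now [[2, 3, 6], [4, 5]].
Step i=5: Q has 5 at row 2, column 2; remove 5 from row 2 of P and reverse-bump: 5 enters row 1 and ejects 3. So w(5) = 3. P is now [[2, 5, 6], [4]].
Step i=4: Q has 4 at row 1, column 3; remove that cell from P, ejecting 6. So w(4) = 6. P is now [[2, 5], [4]].
Step i=3: Q has 3 at row 2, column 1; remove 4 from row 2 of P and reverse-bump: 4 enters row 1 and ejects 2. So w(3) = 2. P is now [[4, 5]].
Step i=2: Q has 2 at row 1, column 2; remove that cell from P, ejecting 5. So w(2) = 5. P is now [[4]].
Step i=1: Q has 1 at row 1, column 1; remove that cell from P, ejecting 4. So w(1) = 4. P is now [].

So w = 4 5 2 6 3 1.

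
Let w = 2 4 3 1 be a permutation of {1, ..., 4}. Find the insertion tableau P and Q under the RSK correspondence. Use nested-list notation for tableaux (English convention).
P = [[1, 3], [2], [4]], Q = [[1, 2], [3], [4]]

Insert each entry of the permutation into P by Schensted row insertion, recording in Q the position of each new cell.

Insert 2: appended to row 1. P = [[2]].
Insert 4: appended to row 1. P = [[2, 4]].
Insert 3: 3 bumps 4 from row 1; 4 starts row 2. P = [[2, 3], [4]].
Insert 1: 1 bumps 2 from row 1; 2 bumps 4 from row 2; 4 starts row 3. P = [[1, 3], [2], [4]].

So P = [[1, 3], [2], [4]], Q = [[1, 2], [3], [4]].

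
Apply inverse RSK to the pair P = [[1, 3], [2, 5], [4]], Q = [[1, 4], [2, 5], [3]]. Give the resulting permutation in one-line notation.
4 2 1 5 3

Reverse RSK: for i = n, n-1, ..., 1, locate i in Q, remove the corresponding corner cell from P, and reverse-bump its entry up through P; the value ejected from row 1 is w(i).

So w = 4 2 1 5 3.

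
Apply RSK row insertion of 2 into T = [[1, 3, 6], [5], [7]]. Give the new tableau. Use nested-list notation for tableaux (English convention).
In row 1, 2 replaces 3 (the leftmost entry greater than 2); 3 is bumped to row 2. In row 2, 3 replaces 5 (the leftmost entry greater than 3); 5 is bumped to row 3. In row 3, 5 replaces 7 (the leftmost entry greater than 5); 7 is bumped to row 4. 7 starts a new row 4. The new tableau is [[1, 2, 6], [3], [5], [7]].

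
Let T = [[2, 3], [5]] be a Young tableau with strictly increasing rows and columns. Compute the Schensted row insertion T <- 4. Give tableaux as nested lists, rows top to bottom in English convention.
4 is larger than every entry of row 1, so it is appended to row 1. The new tableau is [[2, 3, 4], [5]].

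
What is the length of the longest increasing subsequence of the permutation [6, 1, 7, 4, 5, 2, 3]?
3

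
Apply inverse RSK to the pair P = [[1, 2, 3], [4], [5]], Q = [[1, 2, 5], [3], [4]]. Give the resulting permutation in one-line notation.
Reverse the RSK construction: for i from n down to 1, find the cell of Q containing i, remove the entry at that cell from P, and reverse-bump it up through P; the value ejected from row 1 is w(i).

Step i=5: Q has 5 at row 1, column 3; remove that cell from P, ejecting 3. So w(5) = 3. P is now [[1, 2], [4], [5]].
Step i=4: Q has 4 at row 3, column 1; remove 5 from row 3 of P and reverse-bump: 5 enters row 2 and ejects 4; 4 enters row 1 and ejects 2. So w(4) = 2. P is now [[1, 4], [5]].
Step i=3: Q has 3 at row 2, column 1; remove 5 from row 2 of P and reverse-bump: 5 enters row 1 and ejects 4. So w(3) = 4. P is now [[1, 5]].
Step i=2: Q has 2 at row 1, column 2; remove that cell from P, ejecting 5. So w(2) = 5. P is now [[1]].
Step i=1: Q has 1 at row 1, column 1; remove that cell from P, ejecting 1. So w(1) = 1. P is now [].

So w = 1 5 4 2 3.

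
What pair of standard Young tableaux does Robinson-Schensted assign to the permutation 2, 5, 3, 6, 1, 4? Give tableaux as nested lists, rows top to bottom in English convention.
Insert each entry of the permutation into P by Schensted row insertion, recording in Q the position of each new cell.

Insert 2: appended to row 1. P = [[2]].
Insert 5: appended to row 1. P = [[2, 5]].
Insert 3: 3 bumps 5 from row 1; 5 starts row 2. P = [[2, 3], [5]].
Insert 6: appended to row 1. P = [[2, 3, 6], [5]].
Insert 1: 1 bumps 2 from row 1; 2 bumps 5 from row 2; 5 starts row 3. P = [[1, 3, 6], [2], [5]].
Insert 4: 4 bumps 6 from row 1; 6 appends to row 2. P = [[1, 3, 4], [2, 6], [5]].

So P = [[1, 3, 4], [2, 6], [5]], Q = [[1, 2, 4], [3, 6], [5]].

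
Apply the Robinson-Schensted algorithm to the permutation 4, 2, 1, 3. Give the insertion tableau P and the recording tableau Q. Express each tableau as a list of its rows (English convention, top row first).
P = [[1, 3], [2], [4]], Q = [[1, 4], [2], [3]]

Insert each entry of the permutation into P by Schensted row insertion, recording in Q the position of each new cell.

Insert 4: appended to row 1. P = [[4]].
Insert 2: 2 bumps 4 from row 1; 4 starts row 2. P = [[2], [4]].
Insert 1: 1 bumps 2 from row 1; 2 bumps 4 from row 2; 4 starts row 3. P = [[1], [2], [4]].
Insert 3: appended to row 1. P = [[1, 3], [2], [4]].

So P = [[1, 3], [2], [4]], Q = [[1, 4], [2], [3]].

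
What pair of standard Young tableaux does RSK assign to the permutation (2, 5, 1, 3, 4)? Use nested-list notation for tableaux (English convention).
Insert each entry of the permutation into P by Schensted row insertion, recording in Q the position of each new cell.

Insert 2: appended to row 1. P = [[2]], Q = [[1]].
Insert 5: appended to row 1. P = [[2, 5]], Q = [[1, 2]].
Insert 1: 1 bumps 2 from row 1; 2 starts row 2. P = [[1, 5], [2]], Q = [[1, 2], [3]].
Insert 3: 3 bumps 5 from row 1; 5 appends to row 2. P = [[1, 3], [2, 5]], Q = [[1, 2], [3, 4]].
Insert 4: appended to row 1. P = [[1, 3, 4], [2, 5]], Q = [[1, 2, 5], [3, 4]].

So P = [[1, 3, 4], [2, 5]], Q = [[1, 2, 5], [3, 4]].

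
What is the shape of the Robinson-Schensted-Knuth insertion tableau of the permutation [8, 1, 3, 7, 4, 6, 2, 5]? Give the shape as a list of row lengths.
Row-insert each entry into an empty tableau.

After inserting 8: P = [[8]].
After inserting 1: P = [[1], [8]].
After inserting 3: P = [[1, 3], [8]].
After inserting 7: P = [[1, 3, 7], [8]].
After inserting 4: P = [[1, 3, 4], [7], [8]].
After inserting 6: P = [[1, 3, 4, 6], [7], [8]].
After inserting 2: P = [[1, 2, 4, 6], [3], [7], [8]].
After inserting 5: P = [[1, 2, 4, 5], [3, 6], [7], [8]].

The final insertion tableau P = [[1, 2, 4, 5], [3, 6], [7], [8]] has shape [4, 2, 1, 1].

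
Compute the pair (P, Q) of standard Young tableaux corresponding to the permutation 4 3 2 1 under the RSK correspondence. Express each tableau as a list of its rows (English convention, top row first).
P = [[1], [2], [3], [4]], Q = [[1], [2], [3], [4]]

Insert each entry of the permutation into P by Schensted row insertion, recording in Q the position of each new cell.

Insert 4: appended to row 1. P = [[4]].
Insert 3: 3 bumps 4 from row 1; 4 starts row 2. P = [[3], [4]].
Insert 2: 2 bumps 3 from row 1; 3 bumps 4 from row 2; 4 starts row 3. P = [[2], [3], [4]].
Insert 1: 1 bumps 2 from row 1; 2 bumps 3 from row 2; 3 bumps 4 from row 3; 4 starts row 4. P = [[1], [2], [3], [4]].

So P = [[1], [2], [3], [4]], Q = [[1], [2], [3], [4]].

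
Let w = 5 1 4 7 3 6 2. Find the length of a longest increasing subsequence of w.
3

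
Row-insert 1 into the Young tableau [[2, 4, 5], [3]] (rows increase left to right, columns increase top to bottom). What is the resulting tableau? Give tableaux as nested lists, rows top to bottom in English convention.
[[1, 4, 5], [2], [3]]

In row 1, 1 replaces 2 (the leftmost entry greater than 1); 2 is bumped to row 2. In row 2, 2 replaces 3 (the leftmost entry greater than 2); 3 is bumped to row 3. 3 starts a new row 3. The new tableau is [[1, 4, 5], [2], [3]].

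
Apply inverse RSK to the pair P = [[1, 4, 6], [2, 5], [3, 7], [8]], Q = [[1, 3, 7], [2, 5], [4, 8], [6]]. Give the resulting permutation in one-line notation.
Reverse the RSK construction: for i from n down to 1, find the cell of Q containing i, remove the entry at that cell from P, and reverse-bump it up through P; the value ejected from row 1 is w(i).

Step i=8: Q has 8 at row 3, column 2; remove 7 from row 3 of P and reverse-bump: 7 enters row 2 and ejects 5; 5 enters row 1 and ejects 4. So w(8) = 4. P is now [[1, 5, 6], [2, 7], [3], [8]].
Step i=7: Q has 7 at row 1, column 3; remove that cell from P, ejecting 6. So w(7) = 6. P is now [[1, 5], [2, 7], [3], [8]].
Step i=6: Q has 6 at row 4, column 1; remove 8 from row 4 of P and reverse-bump: 8 enters row 3 and ejects 3; 3 enters row 2 and ejects 2; 2 enters row 1 and ejects 1. So w(6) = 1. P is now [[2, 5], [3, 7], [8]].
Step i=5: Q has 5 at row 2, column 2; remove 7 from row 2 of P and reverse-bump: 7 enters row 1 and ejects 5. So w(5) = 5. P is now [[2, 7], [3], [8]].
Step i=4: Q has 4 at row 3, column 1; remove 8 from row 3 of P and reverse-bump: 8 enters row 2 and ejects 3; 3 enters row 1 and ejects 2. So w(4) = 2. P is now [[3, 7], [8]].
Step i=3: Q has 3 at row 1, column 2; remove that cell from P, ejecting 7. So w(3) = 7. P is now [[3], [8]].
Step i=2: Q has 2 at row 2, column 1; remove 8 from row 2 of P and reverse-bump: 8 enters row 1 and ejects 3. So w(2) = 3. P is now [[8]].
Step i=1: Q has 1 at row 1, column 1; remove that cell from P, ejecting 8. So w(1) = 8. P is now [].

So w = 8 3 7 2 5 1 6 4.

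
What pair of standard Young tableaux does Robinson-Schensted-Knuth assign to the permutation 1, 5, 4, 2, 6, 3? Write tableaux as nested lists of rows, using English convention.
P = [[1, 2, 3], [4, 6], [5]], Q = [[1, 2, 5], [3, 6], [4]]

Insert each entry of the permutation into P by Schensted row insertion, recording in Q the position of each new cell.

After inserting 1: P = [[1]].
After inserting 5: P = [[1, 5]].
After inserting 4: P = [[1, 4], [5]].
After inserting 2: P = [[1, 2], [4], [5]].
After inserting 6: P = [[1, 2, 6], [4], [5]].
After inserting 3: P = [[1, 2, 3], [4, 6], [5]].

So P = [[1, 2, 3], [4, 6], [5]], Q = [[1, 2, 5], [3, 6], [4]].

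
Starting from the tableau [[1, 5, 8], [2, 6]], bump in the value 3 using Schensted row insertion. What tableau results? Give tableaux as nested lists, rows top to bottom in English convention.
In row 1, 3 replaces 5 (the leftmost entry greater than 3); 5 is bumped to row 2. In row 2, 5 replaces 6 (the leftmost entry greater than 5); 6 is bumped to row 3. 6 starts a new row 3. The new tableau is [[1, 3, 8], [2, 5], [6]].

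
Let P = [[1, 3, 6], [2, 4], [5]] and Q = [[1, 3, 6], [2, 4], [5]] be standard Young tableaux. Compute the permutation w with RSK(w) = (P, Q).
Reverse the RSK construction: for i from n down to 1, find the cell of Q containing i, remove the entry at that cell from P, and reverse-bump it up through P; the value ejected from row 1 is w(i).

Step i=6: Q has 6 at row 1, column 3; remove that cell from P, ejecting 6. So w(6) = 6. P is now [[1, 3], [2, 4], [5]].
Step i=5: Q has 5 at row 3, column 1; remove 5 from row 3 of P and reverse-bump: 5 enters row 2 and ejects 4; 4 enters row 1 and ejects 3. So w(5) = 3. P is now [[1, 4], [2, 5]].
Step i=4: Q has 4 at row 2, column 2; remove 5 from row 2 of P and reverse-bump: 5 enters row 1 and ejects 4. So w(4) = 4. P is now [[1, 5], [2]].
Step i=3: Q has 3 at row 1, column 2; remove that cell from P, ejecting 5. So w(3) = 5. P is now [[1], [2]].
Step i=2: Q has 2 at row 2, column 1; remove 2 from row 2 of P and reverse-bump: 2 enters row 1 and ejects 1. So w(2) = 1. P is now [[2]].
Step i=1: Q has 1 at row 1, column 1; remove that cell from P, ejecting 2. So w(1) = 2. P is now [].

So w = 2 1 5 4 3 6.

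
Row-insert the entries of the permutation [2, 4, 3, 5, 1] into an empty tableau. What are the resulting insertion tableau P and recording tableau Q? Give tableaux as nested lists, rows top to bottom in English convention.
Insert each entry of the permutation into P by Schensted row insertion, recording in Q the position of each new cell.

Insert 2: appended to row 1. P = [[2]], Q = [[1]].
Insert 4: appended to row 1. P = [[2, 4]], Q = [[1, 2]].
Insert 3: 3 bumps 4 from row 1; 4 starts row 2. P = [[2, 3], [4]], Q = [[1, 2], [3]].
Insert 5: appended to row 1. P = [[2, 3, 5], [4]], Q = [[1, 2, 4], [3]].
Insert 1: 1 bumps 2 from row 1; 2 bumps 4 from row 2; 4 starts row 3. P = [[1, 3, 5], [2], [4]], Q = [[1, 2, 4], [3], [5]].

So P = [[1, 3, 5], [2], [4]], Q = [[1, 2, 4], [3], [5]].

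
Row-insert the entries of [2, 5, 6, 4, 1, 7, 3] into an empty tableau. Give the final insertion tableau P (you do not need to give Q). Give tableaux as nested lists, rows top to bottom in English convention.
After inserting 2: P = [[2]].
After inserting 5: P = [[2, 5]].
After inserting 6: P = [[2, 5, 6]].
After inserting 4: P = [[2, 4, 6], [5]].
After inserting 1: P = [[1, 4, 6], [2], [5]].
After inserting 7: P = [[1, 4, 6, 7], [2], [5]].
After inserting 3: P = [[1, 3, 6, 7], [2, 4], [5]].

So P = [[1, 3, 6, 7], [2, 4], [5]].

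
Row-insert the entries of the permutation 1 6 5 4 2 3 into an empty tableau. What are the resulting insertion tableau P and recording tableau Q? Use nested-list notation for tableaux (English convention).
P = [[1, 2, 3], [4], [5], [6]], Q = [[1, 2, 6], [3], [4], [5]]

Insert each entry of the permutation into P by Schensted row insertion, recording in Q the position of each new cell.

Insert 1: appended to row 1. P = [[1]].
Insert 6: appended to row 1. P = [[1, 6]].
Insert 5: 5 bumps 6 from row 1; 6 starts row 2. P = [[1, 5], [6]].
Insert 4: 4 bumps 5 from row 1; 5 bumps 6 from row 2; 6 starts row 3. P = [[1, 4], [5], [6]].
Insert 2: 2 bumps 4 from row 1; 4 bumps 5 from row 2; 5 bumps 6 from row 3; 6 starts row 4. P = [[1, 2], [4], [5], [6]].
Insert 3: appended to row 1. P = [[1, 2, 3], [4], [5], [6]].

So P = [[1, 2, 3], [4], [5], [6]], Q = [[1, 2, 6], [3], [4], [5]].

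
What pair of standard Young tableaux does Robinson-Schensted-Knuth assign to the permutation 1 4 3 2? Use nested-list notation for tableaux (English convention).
P = [[1, 2], [3], [4]], Q = [[1, 2], [3], [4]]

Insert each entry of the permutation into P by Schensted row insertion, recording in Q the position of each new cell.

Insert 1: appended to row 1. P = [[1]].
Insert 4: appended to row 1. P = [[1, 4]].
Insert 3: 3 bumps 4 from row 1; 4 starts row 2. P = [[1, 3], [4]].
Insert 2: 2 bumps 3 from row 1; 3 bumps 4 from row 2; 4 starts row 3. P = [[1, 2], [3], [4]].

So P = [[1, 2], [3], [4]], Q = [[1, 2], [3], [4]].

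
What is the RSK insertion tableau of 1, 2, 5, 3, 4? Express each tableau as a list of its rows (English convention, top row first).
P = [[1, 2, 3, 4], [5]]

Insert 1: appended to row 1. P = [[1]].
Insert 2: appended to row 1. P = [[1, 2]].
Insert 5: appended to row 1. P = [[1, 2, 5]].
Insert 3: 3 bumps 5 from row 1; 5 starts row 2. P = [[1, 2, 3], [5]].
Insert 4: appended to row 1. P = [[1, 2, 3, 4], [5]].

So P = [[1, 2, 3, 4], [5]].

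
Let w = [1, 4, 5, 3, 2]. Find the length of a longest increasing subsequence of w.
3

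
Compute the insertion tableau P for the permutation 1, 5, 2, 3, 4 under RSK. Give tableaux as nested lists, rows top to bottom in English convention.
P = [[1, 2, 3, 4], [5]]

After inserting 1: P = [[1]].
After inserting 5: P = [[1, 5]].
After inserting 2: P = [[1, 2], [5]].
After inserting 3: P = [[1, 2, 3], [5]].
After inserting 4: P = [[1, 2, 3, 4], [5]].

So P = [[1, 2, 3, 4], [5]].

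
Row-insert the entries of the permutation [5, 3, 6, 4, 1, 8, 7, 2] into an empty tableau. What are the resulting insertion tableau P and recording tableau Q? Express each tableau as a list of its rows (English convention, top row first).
Insert each entry of the permutation into P by Schensted row insertion, recording in Q the position of each new cell.

Insert 5: appended to row 1. P = [[5]].
Insert 3: 3 bumps 5 from row 1; 5 starts row 2. P = [[3], [5]].
Insert 6: appended to row 1. P = [[3, 6], [5]].
Insert 4: 4 bumps 6 from row 1; 6 appends to row 2. P = [[3, 4], [5, 6]].
Insert 1: 1 bumps 3 from row 1; 3 bumps 5 from row 2; 5 starts row 3. P = [[1, 4], [3, 6], [5]].
Insert 8: appended to row 1. P = [[1, 4, 8], [3, 6], [5]].
Insert 7: 7 bumps 8 from row 1; 8 appends to row 2. P = [[1, 4, 7], [3, 6, 8], [5]].
Insert 2: 2 bumps 4 from row 1; 4 bumps 6 from row 2; 6 appends to row 3. P = [[1, 2, 7], [3, 4, 8], [5, 6]].

So P = [[1, 2, 7], [3, 4, 8], [5, 6]], Q = [[1, 3, 6], [2, 4, 7], [5, 8]].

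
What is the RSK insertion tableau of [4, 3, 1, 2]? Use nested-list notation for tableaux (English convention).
P = [[1, 2], [3], [4]]

Insert 4: appended to row 1. P = [[4]].
Insert 3: 3 bumps 4 from row 1; 4 starts row 2. P = [[3], [4]].
Insert 1: 1 bumps 3 from row 1; 3 bumps 4 from row 2; 4 starts row 3. P = [[1], [3], [4]].
Insert 2: appended to row 1. P = [[1, 2], [3], [4]].

So P = [[1, 2], [3], [4]].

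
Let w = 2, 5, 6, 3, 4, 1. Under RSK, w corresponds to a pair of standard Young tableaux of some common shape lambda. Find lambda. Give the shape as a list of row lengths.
Row-insert each entry into an empty tableau.

After inserting 2: P = [[2]].
After inserting 5: P = [[2, 5]].
After inserting 6: P = [[2, 5, 6]].
After inserting 3: P = [[2, 3, 6], [5]].
After inserting 4: P = [[2, 3, 4], [5, 6]].
After inserting 1: P = [[1, 3, 4], [2, 6], [5]].

The final insertion tableau P = [[1, 3, 4], [2, 6], [5]] has shape [3, 2, 1].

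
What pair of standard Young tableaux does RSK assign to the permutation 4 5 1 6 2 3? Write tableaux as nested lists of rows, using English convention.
P = [[1, 2, 3], [4, 5, 6]], Q = [[1, 2, 4], [3, 5, 6]]

Insert each entry of the permutation into P by Schensted row insertion, recording in Q the position of each new cell.

Insert 4: appended to row 1. P = [[4]], Q = [[1]].
Insert 5: appended to row 1. P = [[4, 5]], Q = [[1, 2]].
Insert 1: 1 bumps 4 from row 1; 4 starts row 2. P = [[1, 5], [4]], Q = [[1, 2], [3]].
Insert 6: appended to row 1. P = [[1, 5, 6], [4]], Q = [[1, 2, 4], [3]].
Insert 2: 2 bumps 5 from row 1; 5 appends to row 2. P = [[1, 2, 6], [4, 5]], Q = [[1, 2, 4], [3, 5]].
Insert 3: 3 bumps 6 from row 1; 6 appends to row 2. P = [[1, 2, 3], [4, 5, 6]], Q = [[1, 2, 4], [3, 5, 6]].

So P = [[1, 2, 3], [4, 5, 6]], Q = [[1, 2, 4], [3, 5, 6]].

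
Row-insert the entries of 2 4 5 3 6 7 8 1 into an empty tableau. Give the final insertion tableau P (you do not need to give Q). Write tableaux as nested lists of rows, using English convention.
Insert 2: appended to row 1. P = [[2]].
Insert 4: appended to row 1. P = [[2, 4]].
Insert 5: appended to row 1. P = [[2, 4, 5]].
Insert 3: 3 bumps 4 from row 1; 4 starts row 2. P = [[2, 3, 5], [4]].
Insert 6: appended to row 1. P = [[2, 3, 5, 6], [4]].
Insert 7: appended to row 1. P = [[2, 3, 5, 6, 7], [4]].
Insert 8: appended to row 1. P = [[2, 3, 5, 6, 7, 8], [4]].
Insert 1: 1 bumps 2 from row 1; 2 bumps 4 from row 2; 4 starts row 3. P = [[1, 3, 5, 6, 7, 8], [2], [4]].

So P = [[1, 3, 5, 6, 7, 8], [2], [4]].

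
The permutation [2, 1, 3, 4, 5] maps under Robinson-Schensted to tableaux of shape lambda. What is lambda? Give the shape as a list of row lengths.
Row-insert each entry into an empty tableau.

After inserting 2: P = [[2]].
After inserting 1: P = [[1], [2]].
After inserting 3: P = [[1, 3], [2]].
After inserting 4: P = [[1, 3, 4], [2]].
After inserting 5: P = [[1, 3, 4, 5], [2]].

The final insertion tableau P = [[1, 3, 4, 5], [2]] has shape [4, 1].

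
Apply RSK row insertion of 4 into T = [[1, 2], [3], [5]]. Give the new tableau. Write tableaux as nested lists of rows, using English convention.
[[1, 2, 4], [3], [5]]

4 is larger than every entry of row 1, so it is appended to row 1. The new tableau is [[1, 2, 4], [3], [5]].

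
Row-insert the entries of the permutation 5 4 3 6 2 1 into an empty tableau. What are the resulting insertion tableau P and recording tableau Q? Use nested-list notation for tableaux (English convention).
Insert each entry of the permutation into P by Schensted row insertion, recording in Q the position of each new cell.

Insert 5: appended to row 1. P = [[5]].
Insert 4: 4 bumps 5 from row 1; 5 starts row 2. P = [[4], [5]].
Insert 3: 3 bumps 4 from row 1; 4 bumps 5 from row 2; 5 starts row 3. P = [[3], [4], [5]].
Insert 6: appended to row 1. P = [[3, 6], [4], [5]].
Insert 2: 2 bumps 3 from row 1; 3 bumps 4 from row 2; 4 bumps 5 from row 3; 5 starts row 4. P = [[2, 6], [3], [4], [5]].
Insert 1: 1 bumps 2 from row 1; 2 bumps 3 from row 2; 3 bumps 4 from row 3; 4 bumps 5 from row 4; 5 starts row 5. P = [[1, 6], [2], [3], [4], [5]].

So P = [[1, 6], [2], [3], [4], [5]], Q = [[1, 4], [2], [3], [5], [6]].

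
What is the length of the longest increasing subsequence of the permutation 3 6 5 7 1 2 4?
3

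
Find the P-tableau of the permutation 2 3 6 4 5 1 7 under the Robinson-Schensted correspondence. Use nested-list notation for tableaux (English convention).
P = [[1, 3, 4, 5, 7], [2], [6]]

After inserting 2: P = [[2]].
After inserting 3: P = [[2, 3]].
After inserting 6: P = [[2, 3, 6]].
After inserting 4: P = [[2, 3, 4], [6]].
After inserting 5: P = [[2, 3, 4, 5], [6]].
After inserting 1: P = [[1, 3, 4, 5], [2], [6]].
After inserting 7: P = [[1, 3, 4, 5, 7], [2], [6]].

So P = [[1, 3, 4, 5, 7], [2], [6]].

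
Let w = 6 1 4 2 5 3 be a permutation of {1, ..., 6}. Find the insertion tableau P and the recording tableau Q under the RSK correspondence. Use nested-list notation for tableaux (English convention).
P = [[1, 2, 3], [4, 5], [6]], Q = [[1, 3, 5], [2, 6], [4]]

Insert each entry of the permutation into P by Schensted row insertion, recording in Q the position of each new cell.

Insert 6: appended to row 1. P = [[6]], Q = [[1]].
Insert 1: 1 bumps 6 from row 1; 6 starts row 2. P = [[1], [6]], Q = [[1], [2]].
Insert 4: appended to row 1. P = [[1, 4], [6]], Q = [[1, 3], [2]].
Insert 2: 2 bumps 4 from row 1; 4 bumps 6 from row 2; 6 starts row 3. P = [[1, 2], [4], [6]], Q = [[1, 3], [2], [4]].
Insert 5: appended to row 1. P = [[1, 2, 5], [4], [6]], Q = [[1, 3, 5], [2], [4]].
Insert 3: 3 bumps 5 from row 1; 5 appends to row 2. P = [[1, 2, 3], [4, 5], [6]], Q = [[1, 3, 5], [2, 6], [4]].

So P = [[1, 2, 3], [4, 5], [6]], Q = [[1, 3, 5], [2, 6], [4]].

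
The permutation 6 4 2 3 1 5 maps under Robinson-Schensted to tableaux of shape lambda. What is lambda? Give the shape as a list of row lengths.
[3, 1, 1, 1]

Row-insert each entry into an empty tableau.

After inserting 6: P = [[6]].
After inserting 4: P = [[4], [6]].
After inserting 2: P = [[2], [4], [6]].
After inserting 3: P = [[2, 3], [4], [6]].
After inserting 1: P = [[1, 3], [2], [4], [6]].
After inserting 5: P = [[1, 3, 5], [2], [4], [6]].

The final insertion tableau P = [[1, 3, 5], [2], [4], [6]] has shape [3, 1, 1, 1].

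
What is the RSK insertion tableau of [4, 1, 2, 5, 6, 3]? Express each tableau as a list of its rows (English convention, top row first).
Insert 4: appended to row 1. P = [[4]].
Insert 1: 1 bumps 4 from row 1; 4 starts row 2. P = [[1], [4]].
Insert 2: appended to row 1. P = [[1, 2], [4]].
Insert 5: appended to row 1. P = [[1, 2, 5], [4]].
Insert 6: appended to row 1. P = [[1, 2, 5, 6], [4]].
Insert 3: 3 bumps 5 from row 1; 5 appends to row 2. P = [[1, 2, 3, 6], [4, 5]].

So P = [[1, 2, 3, 6], [4, 5]].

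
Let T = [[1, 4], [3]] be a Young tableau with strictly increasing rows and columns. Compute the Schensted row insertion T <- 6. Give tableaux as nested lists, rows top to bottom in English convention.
6 is larger than every entry of row 1, so it is appended to row 1. The new tableau is [[1, 4, 6], [3]].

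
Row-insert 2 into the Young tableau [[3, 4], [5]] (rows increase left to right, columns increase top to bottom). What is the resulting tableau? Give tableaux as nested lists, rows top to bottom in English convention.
[[2, 4], [3], [5]]

In row 1, 2 replaces 3 (the leftmost entry greater than 2); 3 is bumped to row 2. In row 2, 3 replaces 5 (the leftmost entry greater than 3); 5 is bumped to row 3. 5 starts a new row 3. The new tableau is [[2, 4], [3], [5]].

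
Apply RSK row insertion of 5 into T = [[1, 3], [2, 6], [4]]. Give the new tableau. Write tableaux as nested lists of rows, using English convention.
5 is larger than every entry of row 1, so it is appended to row 1. The new tableau is [[1, 3, 5], [2, 6], [4]].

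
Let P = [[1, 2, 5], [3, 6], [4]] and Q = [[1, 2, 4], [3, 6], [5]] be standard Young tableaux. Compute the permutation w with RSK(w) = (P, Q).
Reverse RSK: for i = n, n-1, ..., 1, locate i in Q, remove the corresponding corner cell from P, and reverse-bump its entry up through P; the value ejected from row 1 is w(i).

So w = 1 4 3 6 2 5.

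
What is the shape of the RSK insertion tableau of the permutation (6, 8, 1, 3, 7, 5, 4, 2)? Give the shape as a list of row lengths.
Row-insert each entry into an empty tableau.

After inserting 6: P = [[6]].
After inserting 8: P = [[6, 8]].
After inserting 1: P = [[1, 8], [6]].
After inserting 3: P = [[1, 3], [6, 8]].
After inserting 7: P = [[1, 3, 7], [6, 8]].
After inserting 5: P = [[1, 3, 5], [6, 7], [8]].
After inserting 4: P = [[1, 3, 4], [5, 7], [6], [8]].
After inserting 2: P = [[1, 2, 4], [3, 7], [5], [6], [8]].

The final insertion tableau P = [[1, 2, 4], [3, 7], [5], [6], [8]] has shape [3, 2, 1, 1, 1].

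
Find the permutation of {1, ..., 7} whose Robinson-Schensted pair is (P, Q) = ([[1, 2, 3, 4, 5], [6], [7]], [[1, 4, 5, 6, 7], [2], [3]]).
7 6 1 2 3 4 5

Reverse RSK: for i = n, n-1, ..., 1, locate i in Q, remove the corresponding corner cell from P, and reverse-bump its entry up through P; the value ejected from row 1 is w(i).

So w = 7 6 1 2 3 4 5.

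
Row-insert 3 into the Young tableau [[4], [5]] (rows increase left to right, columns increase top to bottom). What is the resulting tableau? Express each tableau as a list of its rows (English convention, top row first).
[[3], [4], [5]]

In row 1, 3 replaces 4 (the leftmost entry greater than 3); 4 is bumped to row 2. In row 2, 4 replaces 5 (the leftmost entry greater than 4); 5 is bumped to row 3. 5 starts a new row 3. The new tableau is [[3], [4], [5]].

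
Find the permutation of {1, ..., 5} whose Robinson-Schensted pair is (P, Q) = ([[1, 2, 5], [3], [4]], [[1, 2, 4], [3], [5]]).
1 4 3 5 2

Reverse the RSK construction: for i from n down to 1, find the cell of Q containing i, remove the entry at that cell from P, and reverse-bump it up through P; the value ejected from row 1 is w(i).

Step i=5: Q has 5 at row 3, column 1; remove 4 from row 3 of P and reverse-bump: 4 enters row 2 and ejects 3; 3 enters row 1 and ejects 2. So w(5) = 2. P is now [[1, 3, 5], [4]].
Step i=4: Q has 4 at row 1, column 3; remove that cell from P, ejecting 5. So w(4) = 5. P is now [[1, 3], [4]].
Step i=3: Q has 3 at row 2, column 1; remove 4 from row 2 of P and reverse-bump: 4 enters row 1 and ejects 3. So w(3) = 3. P is now [[1, 4]].
Step i=2: Q has 2 at row 1, column 2; remove that cell from P, ejecting 4. So w(2) = 4. P is now [[1]].
Step i=1: Q has 1 at row 1, column 1; remove that cell from P, ejecting 1. So w(1) = 1. P is now [].

So w = 1 4 3 5 2.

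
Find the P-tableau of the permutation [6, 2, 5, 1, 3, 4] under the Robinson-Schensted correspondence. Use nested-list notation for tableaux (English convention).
After inserting 6: P = [[6]].
After inserting 2: P = [[2], [6]].
After inserting 5: P = [[2, 5], [6]].
After inserting 1: P = [[1, 5], [2], [6]].
After inserting 3: P = [[1, 3], [2, 5], [6]].
After inserting 4: P = [[1, 3, 4], [2, 5], [6]].

So P = [[1, 3, 4], [2, 5], [6]].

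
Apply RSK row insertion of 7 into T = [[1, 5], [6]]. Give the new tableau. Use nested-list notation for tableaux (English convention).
[[1, 5, 7], [6]]

7 is larger than every entry of row 1, so it is appended to row 1. The new tableau is [[1, 5, 7], [6]].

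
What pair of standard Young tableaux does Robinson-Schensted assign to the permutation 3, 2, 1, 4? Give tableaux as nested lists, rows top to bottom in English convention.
P = [[1, 4], [2], [3]], Q = [[1, 4], [2], [3]]

Insert each entry of the permutation into P by Schensted row insertion, recording in Q the position of each new cell.

After inserting 3: P = [[3]].
After inserting 2: P = [[2], [3]].
After inserting 1: P = [[1], [2], [3]].
After inserting 4: P = [[1, 4], [2], [3]].

So P = [[1, 4], [2], [3]], Q = [[1, 4], [2], [3]].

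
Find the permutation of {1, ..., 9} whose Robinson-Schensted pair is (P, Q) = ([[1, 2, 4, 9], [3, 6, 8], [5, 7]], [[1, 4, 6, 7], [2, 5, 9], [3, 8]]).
Reverse the RSK construction: for i from n down to 1, find the cell of Q containing i, remove the entry at that cell from P, and reverse-bump it up through P; the value ejected from row 1 is w(i).

Step i=9: Q has 9 at row 2, column 3; remove 8 from row 2 of P and reverse-bump: 8 enters row 1 and ejects 4. So w(9) = 4. P is now [[1, 2, 8, 9], [3, 6], [5, 7]].
Step i=8: Q has 8 at row 3, column 2; remove 7 from row 3 of P and reverse-bump: 7 enters row 2 and ejects 6; 6 enters row 1 and ejects 2. So w(8) = 2. P is now [[1, 6, 8, 9], [3, 7], [5]].
Step i=7: Q has 7 at row 1, column 4; remove that cell from P, ejecting 9. So w(7) = 9. P is now [[1, 6, 8], [3, 7], [5]].
Step i=6: Q has 6 at row 1, column 3; remove that cell from P, ejecting 8. So w(6) = 8. P is now [[1, 6], [3, 7], [5]].
Step i=5: Q has 5 at row 2, column 2; remove 7 from row 2 of P and reverse-bump: 7 enters row 1 and ejects 6. So w(5) = 6. P is now [[1, 7], [3], [5]].
Step i=4: Q has 4 at row 1, column 2; remove that cell from P, ejecting 7. So w(4) = 7. P is now [[1], [3], [5]].
Step i=3: Q has 3 at row 3, column 1; remove 5 from row 3 of P and reverse-bump: 5 enters row 2 and ejects 3; 3 enters row 1 and ejects 1. So w(3) = 1. P is now [[3], [5]].
Step i=2: Q has 2 at row 2, column 1; remove 5 from row 2 of P and reverse-bump: 5 enters row 1 and ejects 3. So w(2) = 3. P is now [[5]].
Step i=1: Q has 1 at row 1, column 1; remove that cell from P, ejecting 5. So w(1) = 5. P is now [].

So w = 5 3 1 7 6 8 9 2 4.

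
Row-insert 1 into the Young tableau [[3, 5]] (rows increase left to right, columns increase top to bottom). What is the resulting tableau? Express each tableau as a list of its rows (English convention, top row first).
[[1, 5], [3]]

In row 1, 1 replaces 3 (the leftmost entry greater than 1); 3 is bumped to row 2. 3 starts a new row 2. The new tableau is [[1, 5], [3]].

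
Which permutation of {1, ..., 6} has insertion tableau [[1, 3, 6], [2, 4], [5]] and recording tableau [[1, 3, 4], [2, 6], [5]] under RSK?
Reverse the RSK construction: for i from n down to 1, find the cell of Q containing i, remove the entry at that cell from P, and reverse-bump it up through P; the value ejected from row 1 is w(i).

Step i=6: Q has 6 at row 2, column 2; remove 4 from row 2 of P and reverse-bump: 4 enters row 1 and ejects 3. So w(6) = 3. P is now [[1, 4, 6], [2], [5]].
Step i=5: Q has 5 at row 3, column 1; remove 5 from row 3 of P and reverse-bump: 5 enters row 2 and ejects 2; 2 enters row 1 and ejects 1. So w(5) = 1. P is now [[2, 4, 6], [5]].
Step i=4: Q has 4 at row 1, column 3; remove that cell from P, ejecting 6. So w(4) = 6. P is now [[2, 4], [5]].
Step i=3: Q has 3 at row 1, column 2; remove that cell from P, ejecting 4. So w(3) = 4. P is now [[2], [5]].
Step i=2: Q has 2 at row 2, column 1; remove 5 from row 2 of P and reverse-bump: 5 enters row 1 and ejects 2. So w(2) = 2. P is now [[5]].
Step i=1: Q has 1 at row 1, column 1; remove that cell from P, ejecting 5. So w(1) = 5. P is now [].

So w = 5 2 4 6 1 3.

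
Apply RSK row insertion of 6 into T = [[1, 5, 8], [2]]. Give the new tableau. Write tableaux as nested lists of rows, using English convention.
[[1, 5, 6], [2, 8]]

In row 1, 6 replaces 8 (the leftmost entry greater than 6); 8 is bumped to row 2. 8 is appended to row 2. The new tableau is [[1, 5, 6], [2, 8]].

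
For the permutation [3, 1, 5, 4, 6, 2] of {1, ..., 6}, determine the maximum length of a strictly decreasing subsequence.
3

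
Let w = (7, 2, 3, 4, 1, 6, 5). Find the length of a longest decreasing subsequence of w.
3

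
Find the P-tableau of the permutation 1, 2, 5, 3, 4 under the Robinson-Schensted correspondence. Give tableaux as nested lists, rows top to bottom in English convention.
P = [[1, 2, 3, 4], [5]]

Insert 1: appended to row 1. P = [[1]].
Insert 2: appended to row 1. P = [[1, 2]].
Insert 5: appended to row 1. P = [[1, 2, 5]].
Insert 3: 3 bumps 5 from row 1; 5 starts row 2. P = [[1, 2, 3], [5]].
Insert 4: appended to row 1. P = [[1, 2, 3, 4], [5]].

So P = [[1, 2, 3, 4], [5]].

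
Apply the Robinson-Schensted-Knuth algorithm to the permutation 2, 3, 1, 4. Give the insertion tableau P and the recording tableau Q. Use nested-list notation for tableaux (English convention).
P = [[1, 3, 4], [2]], Q = [[1, 2, 4], [3]]

Insert each entry of the permutation into P by Schensted row insertion, recording in Q the position of each new cell.

Insert 2: appended to row 1. P = [[2]], Q = [[1]].
Insert 3: appended to row 1. P = [[2, 3]], Q = [[1, 2]].
Insert 1: 1 bumps 2 from row 1; 2 starts row 2. P = [[1, 3], [2]], Q = [[1, 2], [3]].
Insert 4: appended to row 1. P = [[1, 3, 4], [2]], Q = [[1, 2, 4], [3]].

So P = [[1, 3, 4], [2]], Q = [[1, 2, 4], [3]].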